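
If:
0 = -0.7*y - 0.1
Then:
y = -0.14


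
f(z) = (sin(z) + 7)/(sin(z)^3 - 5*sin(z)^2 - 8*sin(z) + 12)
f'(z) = (sin(z) + 7)*(-3*sin(z)^2*cos(z) + 10*sin(z)*cos(z) + 8*cos(z))/(sin(z)^3 - 5*sin(z)^2 - 8*sin(z) + 12)^2 + cos(z)/(sin(z)^3 - 5*sin(z)^2 - 8*sin(z) + 12) = (-2*sin(z)^3 - 16*sin(z)^2 + 70*sin(z) + 68)*cos(z)/(sin(z)^3 - 5*sin(z)^2 - 8*sin(z) + 12)^2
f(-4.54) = 35.99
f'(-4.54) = -416.41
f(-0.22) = 0.50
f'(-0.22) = 0.28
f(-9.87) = 0.96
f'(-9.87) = -1.44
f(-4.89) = 33.91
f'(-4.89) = 380.75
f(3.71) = 0.44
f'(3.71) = -0.10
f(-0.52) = 0.44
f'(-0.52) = 0.12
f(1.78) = 24.47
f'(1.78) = -232.99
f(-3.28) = 0.66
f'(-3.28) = -0.66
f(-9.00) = 0.46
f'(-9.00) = -0.16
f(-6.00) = 0.77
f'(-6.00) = 0.94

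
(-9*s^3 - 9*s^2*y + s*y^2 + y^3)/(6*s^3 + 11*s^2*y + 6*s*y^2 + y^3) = (-3*s + y)/(2*s + y)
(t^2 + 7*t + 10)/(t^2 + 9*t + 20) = (t + 2)/(t + 4)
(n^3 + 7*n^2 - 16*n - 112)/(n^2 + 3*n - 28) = n + 4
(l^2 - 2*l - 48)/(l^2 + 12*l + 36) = (l - 8)/(l + 6)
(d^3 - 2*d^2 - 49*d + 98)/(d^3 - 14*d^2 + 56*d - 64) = (d^2 - 49)/(d^2 - 12*d + 32)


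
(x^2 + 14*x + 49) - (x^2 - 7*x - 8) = 21*x + 57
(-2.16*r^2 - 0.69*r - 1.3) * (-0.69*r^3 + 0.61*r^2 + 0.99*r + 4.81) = 1.4904*r^5 - 0.8415*r^4 - 1.6623*r^3 - 11.8657*r^2 - 4.6059*r - 6.253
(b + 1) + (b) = 2*b + 1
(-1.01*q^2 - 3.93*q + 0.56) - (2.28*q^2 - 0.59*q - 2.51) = -3.29*q^2 - 3.34*q + 3.07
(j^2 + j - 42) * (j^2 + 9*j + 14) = j^4 + 10*j^3 - 19*j^2 - 364*j - 588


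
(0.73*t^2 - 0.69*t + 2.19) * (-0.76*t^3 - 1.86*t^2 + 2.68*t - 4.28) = -0.5548*t^5 - 0.8334*t^4 + 1.5754*t^3 - 9.047*t^2 + 8.8224*t - 9.3732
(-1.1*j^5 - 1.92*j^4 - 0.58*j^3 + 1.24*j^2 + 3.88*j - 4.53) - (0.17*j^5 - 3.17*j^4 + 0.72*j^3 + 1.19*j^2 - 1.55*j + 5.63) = -1.27*j^5 + 1.25*j^4 - 1.3*j^3 + 0.05*j^2 + 5.43*j - 10.16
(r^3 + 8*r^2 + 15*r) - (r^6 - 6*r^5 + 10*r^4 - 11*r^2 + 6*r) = -r^6 + 6*r^5 - 10*r^4 + r^3 + 19*r^2 + 9*r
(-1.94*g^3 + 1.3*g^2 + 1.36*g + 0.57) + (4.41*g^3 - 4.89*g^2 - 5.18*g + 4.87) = 2.47*g^3 - 3.59*g^2 - 3.82*g + 5.44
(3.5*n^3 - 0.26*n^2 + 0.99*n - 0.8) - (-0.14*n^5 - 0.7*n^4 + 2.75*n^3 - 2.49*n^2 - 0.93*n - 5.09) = 0.14*n^5 + 0.7*n^4 + 0.75*n^3 + 2.23*n^2 + 1.92*n + 4.29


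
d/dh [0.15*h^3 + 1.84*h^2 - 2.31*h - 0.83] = 0.45*h^2 + 3.68*h - 2.31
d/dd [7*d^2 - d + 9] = 14*d - 1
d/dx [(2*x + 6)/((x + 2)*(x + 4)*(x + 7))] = 4*(-x^3 - 11*x^2 - 39*x - 47)/(x^6 + 26*x^5 + 269*x^4 + 1412*x^3 + 3956*x^2 + 5600*x + 3136)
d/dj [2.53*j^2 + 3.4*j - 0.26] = 5.06*j + 3.4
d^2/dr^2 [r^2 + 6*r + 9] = 2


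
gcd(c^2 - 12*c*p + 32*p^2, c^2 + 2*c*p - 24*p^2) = -c + 4*p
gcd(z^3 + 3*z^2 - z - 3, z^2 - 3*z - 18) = z + 3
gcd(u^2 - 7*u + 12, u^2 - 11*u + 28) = u - 4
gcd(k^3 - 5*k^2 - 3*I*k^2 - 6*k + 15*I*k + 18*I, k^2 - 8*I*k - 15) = k - 3*I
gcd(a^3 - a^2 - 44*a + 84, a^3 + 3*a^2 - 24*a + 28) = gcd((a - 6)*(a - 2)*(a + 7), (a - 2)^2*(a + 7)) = a^2 + 5*a - 14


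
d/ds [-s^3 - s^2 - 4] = s*(-3*s - 2)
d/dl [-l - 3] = -1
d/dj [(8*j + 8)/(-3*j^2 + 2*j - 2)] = 8*(3*j^2 + 6*j - 4)/(9*j^4 - 12*j^3 + 16*j^2 - 8*j + 4)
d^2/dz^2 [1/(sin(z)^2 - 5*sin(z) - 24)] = (-4*sin(z)^4 + 15*sin(z)^3 - 115*sin(z)^2 + 90*sin(z) + 98)/((sin(z) - 8)^3*(sin(z) + 3)^3)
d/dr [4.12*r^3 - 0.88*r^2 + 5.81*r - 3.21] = 12.36*r^2 - 1.76*r + 5.81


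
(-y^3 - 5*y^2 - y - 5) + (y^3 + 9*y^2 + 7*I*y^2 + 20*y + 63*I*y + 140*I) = 4*y^2 + 7*I*y^2 + 19*y + 63*I*y - 5 + 140*I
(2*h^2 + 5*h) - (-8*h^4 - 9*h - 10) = 8*h^4 + 2*h^2 + 14*h + 10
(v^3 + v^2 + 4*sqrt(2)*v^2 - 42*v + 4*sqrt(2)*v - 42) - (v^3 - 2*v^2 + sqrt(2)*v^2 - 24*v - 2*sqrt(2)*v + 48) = 3*v^2 + 3*sqrt(2)*v^2 - 18*v + 6*sqrt(2)*v - 90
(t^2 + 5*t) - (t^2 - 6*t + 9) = 11*t - 9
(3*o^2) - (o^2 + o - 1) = 2*o^2 - o + 1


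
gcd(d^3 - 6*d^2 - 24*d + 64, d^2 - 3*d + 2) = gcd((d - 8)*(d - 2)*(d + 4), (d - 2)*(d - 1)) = d - 2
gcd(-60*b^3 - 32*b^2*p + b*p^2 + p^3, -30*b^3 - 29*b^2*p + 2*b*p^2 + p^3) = 1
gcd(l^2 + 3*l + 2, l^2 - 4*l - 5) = l + 1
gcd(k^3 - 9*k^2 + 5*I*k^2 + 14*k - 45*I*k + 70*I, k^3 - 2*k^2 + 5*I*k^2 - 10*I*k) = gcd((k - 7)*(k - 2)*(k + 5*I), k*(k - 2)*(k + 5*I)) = k^2 + k*(-2 + 5*I) - 10*I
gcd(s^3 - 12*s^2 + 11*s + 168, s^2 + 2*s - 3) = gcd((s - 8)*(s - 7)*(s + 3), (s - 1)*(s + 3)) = s + 3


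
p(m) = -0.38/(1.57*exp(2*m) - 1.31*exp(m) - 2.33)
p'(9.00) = 0.00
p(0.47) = 0.93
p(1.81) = -0.01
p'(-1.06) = -0.00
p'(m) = -0.38*(-3.14*exp(2*m) + 1.31*exp(m))/(1.57*exp(2*m) - 1.31*exp(m) - 2.33)^2 = (1.1932*exp(m) - 0.4978)*exp(m)/(-1.57*exp(2*m) + 1.31*exp(m) + 2.33)^2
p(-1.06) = 0.15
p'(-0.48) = 0.02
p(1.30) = -0.03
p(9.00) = 0.00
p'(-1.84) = -0.01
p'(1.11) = 0.14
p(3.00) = 0.00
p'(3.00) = 0.00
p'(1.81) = 0.02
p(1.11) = -0.05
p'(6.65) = 0.00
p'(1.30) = 0.07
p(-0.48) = 0.15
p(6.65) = -0.00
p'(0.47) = 13.64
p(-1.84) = 0.15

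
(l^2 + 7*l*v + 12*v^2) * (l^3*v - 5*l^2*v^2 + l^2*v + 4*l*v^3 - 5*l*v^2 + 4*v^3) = l^5*v + 2*l^4*v^2 + l^4*v - 19*l^3*v^3 + 2*l^3*v^2 - 32*l^2*v^4 - 19*l^2*v^3 + 48*l*v^5 - 32*l*v^4 + 48*v^5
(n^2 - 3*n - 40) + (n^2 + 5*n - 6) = 2*n^2 + 2*n - 46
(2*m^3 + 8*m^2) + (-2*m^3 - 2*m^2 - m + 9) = 6*m^2 - m + 9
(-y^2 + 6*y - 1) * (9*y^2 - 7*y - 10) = -9*y^4 + 61*y^3 - 41*y^2 - 53*y + 10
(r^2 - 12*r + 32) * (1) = r^2 - 12*r + 32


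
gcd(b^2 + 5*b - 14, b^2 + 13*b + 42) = b + 7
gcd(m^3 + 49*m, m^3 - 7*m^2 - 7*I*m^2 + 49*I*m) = m^2 - 7*I*m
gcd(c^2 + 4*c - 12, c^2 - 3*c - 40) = 1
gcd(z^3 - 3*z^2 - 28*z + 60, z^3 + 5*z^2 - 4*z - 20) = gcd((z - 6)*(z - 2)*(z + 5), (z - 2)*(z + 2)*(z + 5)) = z^2 + 3*z - 10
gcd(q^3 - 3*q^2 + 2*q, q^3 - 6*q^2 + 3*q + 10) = q - 2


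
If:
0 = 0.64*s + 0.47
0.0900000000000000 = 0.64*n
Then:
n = 0.14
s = -0.73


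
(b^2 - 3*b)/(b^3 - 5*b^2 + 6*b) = 1/(b - 2)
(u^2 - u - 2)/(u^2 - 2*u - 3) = (u - 2)/(u - 3)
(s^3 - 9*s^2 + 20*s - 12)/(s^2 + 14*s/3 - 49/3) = 3*(s^3 - 9*s^2 + 20*s - 12)/(3*s^2 + 14*s - 49)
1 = 1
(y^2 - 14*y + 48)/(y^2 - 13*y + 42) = (y - 8)/(y - 7)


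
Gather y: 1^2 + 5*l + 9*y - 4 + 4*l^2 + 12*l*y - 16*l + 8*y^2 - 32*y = 4*l^2 - 11*l + 8*y^2 + y*(12*l - 23) - 3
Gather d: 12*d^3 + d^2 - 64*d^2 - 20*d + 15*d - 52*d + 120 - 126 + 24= 12*d^3 - 63*d^2 - 57*d + 18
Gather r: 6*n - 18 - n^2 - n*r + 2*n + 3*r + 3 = -n^2 + 8*n + r*(3 - n) - 15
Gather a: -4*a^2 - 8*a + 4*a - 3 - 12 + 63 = -4*a^2 - 4*a + 48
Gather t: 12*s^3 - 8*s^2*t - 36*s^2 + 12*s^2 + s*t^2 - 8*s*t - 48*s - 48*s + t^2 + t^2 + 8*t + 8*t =12*s^3 - 24*s^2 - 96*s + t^2*(s + 2) + t*(-8*s^2 - 8*s + 16)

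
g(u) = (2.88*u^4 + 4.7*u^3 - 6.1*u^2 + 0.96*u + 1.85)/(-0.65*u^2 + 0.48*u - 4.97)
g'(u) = (1.3*u - 0.48)*(2.88*u^4 + 4.7*u^3 - 6.1*u^2 + 0.96*u + 1.85)/(-0.65*u^2 + 0.48*u - 4.97)^2 + (11.52*u^3 + 14.1*u^2 - 12.2*u + 0.96)/(-0.65*u^2 + 0.48*u - 4.97)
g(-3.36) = -8.52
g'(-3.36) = 13.98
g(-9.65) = -287.68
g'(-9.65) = 73.77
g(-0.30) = -0.18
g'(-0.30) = -1.11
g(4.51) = -93.89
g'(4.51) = -48.92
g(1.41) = -2.80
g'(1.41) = -7.21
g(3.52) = -50.89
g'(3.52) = -37.65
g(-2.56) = -0.41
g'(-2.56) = 6.42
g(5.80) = -165.41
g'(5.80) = -61.72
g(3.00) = -33.05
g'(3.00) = -30.84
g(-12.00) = -486.05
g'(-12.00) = 95.02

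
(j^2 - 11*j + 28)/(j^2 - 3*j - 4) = (j - 7)/(j + 1)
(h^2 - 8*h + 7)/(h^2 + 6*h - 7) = (h - 7)/(h + 7)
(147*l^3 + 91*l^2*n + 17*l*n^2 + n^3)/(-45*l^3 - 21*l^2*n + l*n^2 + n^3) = (-49*l^2 - 14*l*n - n^2)/(15*l^2 + 2*l*n - n^2)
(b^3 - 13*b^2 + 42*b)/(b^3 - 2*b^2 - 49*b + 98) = b*(b - 6)/(b^2 + 5*b - 14)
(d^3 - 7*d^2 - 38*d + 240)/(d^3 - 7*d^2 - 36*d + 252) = (d^2 - 13*d + 40)/(d^2 - 13*d + 42)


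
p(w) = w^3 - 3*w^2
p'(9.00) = 189.00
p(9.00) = 486.00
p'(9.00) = 189.00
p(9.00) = 486.00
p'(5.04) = 45.96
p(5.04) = 51.82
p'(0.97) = -3.00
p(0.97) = -1.91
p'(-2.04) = 24.72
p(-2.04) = -20.97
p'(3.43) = 14.71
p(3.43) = 5.06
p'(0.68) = -2.69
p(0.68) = -1.07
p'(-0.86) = 7.38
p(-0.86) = -2.85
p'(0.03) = -0.18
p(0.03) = -0.00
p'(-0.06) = 0.37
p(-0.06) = -0.01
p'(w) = 3*w^2 - 6*w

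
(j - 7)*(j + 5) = j^2 - 2*j - 35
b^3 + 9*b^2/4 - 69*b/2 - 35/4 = (b - 5)*(b + 1/4)*(b + 7)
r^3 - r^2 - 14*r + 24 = (r - 3)*(r - 2)*(r + 4)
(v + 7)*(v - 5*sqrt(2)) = v^2 - 5*sqrt(2)*v + 7*v - 35*sqrt(2)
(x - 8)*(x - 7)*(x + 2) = x^3 - 13*x^2 + 26*x + 112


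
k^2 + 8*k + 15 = (k + 3)*(k + 5)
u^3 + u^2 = u^2*(u + 1)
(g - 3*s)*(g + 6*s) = g^2 + 3*g*s - 18*s^2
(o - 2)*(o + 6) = o^2 + 4*o - 12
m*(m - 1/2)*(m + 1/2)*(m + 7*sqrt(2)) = m^4 + 7*sqrt(2)*m^3 - m^2/4 - 7*sqrt(2)*m/4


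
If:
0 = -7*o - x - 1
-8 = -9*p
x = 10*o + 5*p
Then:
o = -49/153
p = 8/9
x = 190/153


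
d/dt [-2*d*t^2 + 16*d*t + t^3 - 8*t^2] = -4*d*t + 16*d + 3*t^2 - 16*t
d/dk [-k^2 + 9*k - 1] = 9 - 2*k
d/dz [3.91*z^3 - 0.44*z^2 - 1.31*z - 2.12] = 11.73*z^2 - 0.88*z - 1.31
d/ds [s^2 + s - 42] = 2*s + 1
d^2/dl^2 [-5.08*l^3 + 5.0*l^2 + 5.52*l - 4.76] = 10.0 - 30.48*l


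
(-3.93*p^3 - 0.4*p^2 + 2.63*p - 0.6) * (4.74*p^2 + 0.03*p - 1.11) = -18.6282*p^5 - 2.0139*p^4 + 16.8165*p^3 - 2.3211*p^2 - 2.9373*p + 0.666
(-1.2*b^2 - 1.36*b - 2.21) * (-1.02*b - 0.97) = 1.224*b^3 + 2.5512*b^2 + 3.5734*b + 2.1437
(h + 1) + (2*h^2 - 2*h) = 2*h^2 - h + 1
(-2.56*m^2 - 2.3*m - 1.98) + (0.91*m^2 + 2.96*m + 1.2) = -1.65*m^2 + 0.66*m - 0.78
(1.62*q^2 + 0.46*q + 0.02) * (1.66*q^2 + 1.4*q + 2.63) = 2.6892*q^4 + 3.0316*q^3 + 4.9378*q^2 + 1.2378*q + 0.0526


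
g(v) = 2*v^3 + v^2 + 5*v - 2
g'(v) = 6*v^2 + 2*v + 5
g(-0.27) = -3.32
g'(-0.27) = 4.90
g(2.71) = 58.70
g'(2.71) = 54.48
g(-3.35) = -82.72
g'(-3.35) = 65.64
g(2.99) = 75.35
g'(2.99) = 64.62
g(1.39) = 12.25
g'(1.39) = 19.37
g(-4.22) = -155.59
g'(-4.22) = 103.41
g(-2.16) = -28.29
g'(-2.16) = 28.67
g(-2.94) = -58.88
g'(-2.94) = 50.98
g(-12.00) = -3374.00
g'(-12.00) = 845.00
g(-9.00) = -1424.00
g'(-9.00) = 473.00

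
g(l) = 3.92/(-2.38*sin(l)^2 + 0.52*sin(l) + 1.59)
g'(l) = 3.92*(4.76*sin(l)*cos(l) - 0.52*cos(l))/(-2.38*sin(l)^2 + 0.52*sin(l) + 1.59)^2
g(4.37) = -3.88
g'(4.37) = 6.44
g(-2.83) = 3.25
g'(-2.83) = 5.07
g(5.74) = 5.72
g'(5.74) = -21.29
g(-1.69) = -3.08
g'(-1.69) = 1.51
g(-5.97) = 2.57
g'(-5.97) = 1.52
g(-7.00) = 17.73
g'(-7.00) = -220.52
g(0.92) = 7.88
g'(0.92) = 31.38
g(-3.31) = 2.43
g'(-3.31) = -0.41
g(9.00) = 2.80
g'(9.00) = -2.63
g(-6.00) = 2.53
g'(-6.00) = 1.27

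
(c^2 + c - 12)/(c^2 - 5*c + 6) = (c + 4)/(c - 2)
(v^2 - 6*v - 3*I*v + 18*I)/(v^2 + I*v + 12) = (v - 6)/(v + 4*I)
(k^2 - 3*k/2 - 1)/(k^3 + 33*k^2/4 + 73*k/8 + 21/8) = 4*(k - 2)/(4*k^2 + 31*k + 21)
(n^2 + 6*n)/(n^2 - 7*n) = (n + 6)/(n - 7)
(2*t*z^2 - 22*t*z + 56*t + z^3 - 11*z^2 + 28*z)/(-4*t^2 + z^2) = (z^2 - 11*z + 28)/(-2*t + z)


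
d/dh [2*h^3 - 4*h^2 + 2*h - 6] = 6*h^2 - 8*h + 2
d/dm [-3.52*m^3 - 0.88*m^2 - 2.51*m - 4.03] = -10.56*m^2 - 1.76*m - 2.51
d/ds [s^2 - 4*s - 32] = 2*s - 4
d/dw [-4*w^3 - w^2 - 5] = 2*w*(-6*w - 1)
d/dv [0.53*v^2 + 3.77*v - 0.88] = 1.06*v + 3.77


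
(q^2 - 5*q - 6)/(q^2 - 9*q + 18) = (q + 1)/(q - 3)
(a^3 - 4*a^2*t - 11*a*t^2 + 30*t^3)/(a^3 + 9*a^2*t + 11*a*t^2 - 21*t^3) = (-a^2 + 7*a*t - 10*t^2)/(-a^2 - 6*a*t + 7*t^2)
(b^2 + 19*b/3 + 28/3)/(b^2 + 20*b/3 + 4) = (3*b^2 + 19*b + 28)/(3*b^2 + 20*b + 12)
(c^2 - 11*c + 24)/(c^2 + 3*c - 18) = (c - 8)/(c + 6)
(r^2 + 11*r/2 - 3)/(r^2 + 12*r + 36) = (r - 1/2)/(r + 6)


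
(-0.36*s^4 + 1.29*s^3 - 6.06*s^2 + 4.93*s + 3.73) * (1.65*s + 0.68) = -0.594*s^5 + 1.8837*s^4 - 9.1218*s^3 + 4.0137*s^2 + 9.5069*s + 2.5364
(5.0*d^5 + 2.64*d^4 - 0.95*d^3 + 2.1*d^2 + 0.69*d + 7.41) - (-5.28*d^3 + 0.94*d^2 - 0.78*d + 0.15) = 5.0*d^5 + 2.64*d^4 + 4.33*d^3 + 1.16*d^2 + 1.47*d + 7.26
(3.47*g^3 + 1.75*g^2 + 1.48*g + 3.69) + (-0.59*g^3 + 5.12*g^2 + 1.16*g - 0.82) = 2.88*g^3 + 6.87*g^2 + 2.64*g + 2.87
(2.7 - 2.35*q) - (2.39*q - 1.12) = 3.82 - 4.74*q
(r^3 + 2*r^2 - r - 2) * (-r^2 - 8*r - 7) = -r^5 - 10*r^4 - 22*r^3 - 4*r^2 + 23*r + 14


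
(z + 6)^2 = z^2 + 12*z + 36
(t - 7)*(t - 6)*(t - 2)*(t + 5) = t^4 - 10*t^3 - 7*t^2 + 256*t - 420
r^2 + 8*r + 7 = (r + 1)*(r + 7)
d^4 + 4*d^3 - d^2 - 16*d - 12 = (d - 2)*(d + 1)*(d + 2)*(d + 3)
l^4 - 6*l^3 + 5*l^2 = l^2*(l - 5)*(l - 1)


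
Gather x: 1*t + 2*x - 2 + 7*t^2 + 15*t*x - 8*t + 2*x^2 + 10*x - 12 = 7*t^2 - 7*t + 2*x^2 + x*(15*t + 12) - 14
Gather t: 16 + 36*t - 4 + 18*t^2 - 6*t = 18*t^2 + 30*t + 12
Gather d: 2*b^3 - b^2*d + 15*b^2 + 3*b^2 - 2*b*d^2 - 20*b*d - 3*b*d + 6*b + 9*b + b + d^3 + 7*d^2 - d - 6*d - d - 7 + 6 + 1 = 2*b^3 + 18*b^2 + 16*b + d^3 + d^2*(7 - 2*b) + d*(-b^2 - 23*b - 8)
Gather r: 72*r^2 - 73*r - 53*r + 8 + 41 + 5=72*r^2 - 126*r + 54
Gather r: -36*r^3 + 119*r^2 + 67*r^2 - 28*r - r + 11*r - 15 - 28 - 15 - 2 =-36*r^3 + 186*r^2 - 18*r - 60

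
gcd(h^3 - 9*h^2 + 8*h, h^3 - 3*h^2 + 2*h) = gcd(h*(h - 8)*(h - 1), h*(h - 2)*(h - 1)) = h^2 - h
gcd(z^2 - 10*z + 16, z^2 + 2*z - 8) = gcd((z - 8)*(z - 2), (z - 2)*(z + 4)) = z - 2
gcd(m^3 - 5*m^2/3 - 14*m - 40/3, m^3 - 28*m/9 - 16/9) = m + 4/3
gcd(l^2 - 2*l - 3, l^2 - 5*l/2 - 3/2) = l - 3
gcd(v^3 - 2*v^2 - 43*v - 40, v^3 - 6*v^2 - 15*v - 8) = v^2 - 7*v - 8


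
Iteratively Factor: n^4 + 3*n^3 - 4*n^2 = (n)*(n^3 + 3*n^2 - 4*n) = n*(n + 4)*(n^2 - n) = n*(n - 1)*(n + 4)*(n)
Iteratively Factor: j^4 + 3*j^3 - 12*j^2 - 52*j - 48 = (j + 3)*(j^3 - 12*j - 16) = (j + 2)*(j + 3)*(j^2 - 2*j - 8) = (j + 2)^2*(j + 3)*(j - 4)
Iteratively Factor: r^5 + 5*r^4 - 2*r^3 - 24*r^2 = (r)*(r^4 + 5*r^3 - 2*r^2 - 24*r) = r^2*(r^3 + 5*r^2 - 2*r - 24) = r^2*(r + 4)*(r^2 + r - 6) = r^2*(r - 2)*(r + 4)*(r + 3)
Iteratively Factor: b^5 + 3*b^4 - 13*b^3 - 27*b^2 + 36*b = (b - 3)*(b^4 + 6*b^3 + 5*b^2 - 12*b) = (b - 3)*(b + 3)*(b^3 + 3*b^2 - 4*b) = b*(b - 3)*(b + 3)*(b^2 + 3*b - 4) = b*(b - 3)*(b + 3)*(b + 4)*(b - 1)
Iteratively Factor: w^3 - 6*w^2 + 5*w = (w)*(w^2 - 6*w + 5) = w*(w - 5)*(w - 1)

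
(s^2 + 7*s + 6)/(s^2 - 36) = (s + 1)/(s - 6)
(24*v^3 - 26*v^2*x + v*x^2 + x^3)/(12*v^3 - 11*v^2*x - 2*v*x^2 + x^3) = (6*v + x)/(3*v + x)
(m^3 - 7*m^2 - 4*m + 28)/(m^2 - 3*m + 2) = (m^2 - 5*m - 14)/(m - 1)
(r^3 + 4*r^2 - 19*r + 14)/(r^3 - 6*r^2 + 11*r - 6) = (r + 7)/(r - 3)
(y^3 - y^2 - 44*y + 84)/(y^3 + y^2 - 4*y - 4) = (y^2 + y - 42)/(y^2 + 3*y + 2)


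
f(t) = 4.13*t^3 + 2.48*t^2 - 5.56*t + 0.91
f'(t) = 12.39*t^2 + 4.96*t - 5.56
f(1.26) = 6.10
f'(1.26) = 20.36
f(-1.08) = 4.60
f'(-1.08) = 3.53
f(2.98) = 115.66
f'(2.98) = 119.25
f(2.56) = 72.22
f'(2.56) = 88.34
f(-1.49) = 1.04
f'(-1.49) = 14.56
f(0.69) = -0.39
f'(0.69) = 3.76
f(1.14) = 3.91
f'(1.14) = 16.20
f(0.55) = -0.71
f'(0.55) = 0.92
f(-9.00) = -2758.94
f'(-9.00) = 953.39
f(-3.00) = -71.60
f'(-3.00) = 91.07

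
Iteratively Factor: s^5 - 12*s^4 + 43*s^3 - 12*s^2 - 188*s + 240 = (s - 5)*(s^4 - 7*s^3 + 8*s^2 + 28*s - 48) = (s - 5)*(s - 4)*(s^3 - 3*s^2 - 4*s + 12) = (s - 5)*(s - 4)*(s + 2)*(s^2 - 5*s + 6) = (s - 5)*(s - 4)*(s - 2)*(s + 2)*(s - 3)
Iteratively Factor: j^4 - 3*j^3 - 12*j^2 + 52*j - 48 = (j - 3)*(j^3 - 12*j + 16) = (j - 3)*(j + 4)*(j^2 - 4*j + 4) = (j - 3)*(j - 2)*(j + 4)*(j - 2)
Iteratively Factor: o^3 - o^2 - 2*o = (o)*(o^2 - o - 2) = o*(o - 2)*(o + 1)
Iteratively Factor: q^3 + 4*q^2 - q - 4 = (q + 1)*(q^2 + 3*q - 4) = (q + 1)*(q + 4)*(q - 1)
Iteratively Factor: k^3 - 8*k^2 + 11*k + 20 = (k - 4)*(k^2 - 4*k - 5) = (k - 4)*(k + 1)*(k - 5)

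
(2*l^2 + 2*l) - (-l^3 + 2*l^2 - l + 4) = l^3 + 3*l - 4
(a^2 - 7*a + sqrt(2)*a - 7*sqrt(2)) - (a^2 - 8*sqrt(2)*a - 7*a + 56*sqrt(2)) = 9*sqrt(2)*a - 63*sqrt(2)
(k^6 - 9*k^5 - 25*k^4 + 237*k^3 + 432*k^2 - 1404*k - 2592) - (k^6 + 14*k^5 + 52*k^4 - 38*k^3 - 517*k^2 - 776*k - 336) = -23*k^5 - 77*k^4 + 275*k^3 + 949*k^2 - 628*k - 2256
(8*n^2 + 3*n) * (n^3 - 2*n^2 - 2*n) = 8*n^5 - 13*n^4 - 22*n^3 - 6*n^2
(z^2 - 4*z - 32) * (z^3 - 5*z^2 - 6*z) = z^5 - 9*z^4 - 18*z^3 + 184*z^2 + 192*z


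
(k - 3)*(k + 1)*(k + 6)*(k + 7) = k^4 + 11*k^3 + 13*k^2 - 123*k - 126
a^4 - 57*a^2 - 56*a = a*(a - 8)*(a + 1)*(a + 7)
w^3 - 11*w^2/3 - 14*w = w*(w - 6)*(w + 7/3)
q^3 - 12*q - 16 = (q - 4)*(q + 2)^2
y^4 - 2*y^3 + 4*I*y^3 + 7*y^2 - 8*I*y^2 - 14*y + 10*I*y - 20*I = (y - 2)*(y - 2*I)*(y + I)*(y + 5*I)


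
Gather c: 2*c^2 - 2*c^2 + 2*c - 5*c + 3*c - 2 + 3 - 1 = 0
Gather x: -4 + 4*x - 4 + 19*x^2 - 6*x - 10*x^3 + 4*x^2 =-10*x^3 + 23*x^2 - 2*x - 8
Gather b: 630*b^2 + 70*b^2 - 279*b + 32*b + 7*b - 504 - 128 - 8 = 700*b^2 - 240*b - 640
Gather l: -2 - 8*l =-8*l - 2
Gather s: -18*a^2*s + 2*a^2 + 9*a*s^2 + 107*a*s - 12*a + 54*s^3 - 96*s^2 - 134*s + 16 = 2*a^2 - 12*a + 54*s^3 + s^2*(9*a - 96) + s*(-18*a^2 + 107*a - 134) + 16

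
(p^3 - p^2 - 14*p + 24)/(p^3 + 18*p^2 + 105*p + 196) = (p^2 - 5*p + 6)/(p^2 + 14*p + 49)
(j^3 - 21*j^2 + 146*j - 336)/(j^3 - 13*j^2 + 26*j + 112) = (j - 6)/(j + 2)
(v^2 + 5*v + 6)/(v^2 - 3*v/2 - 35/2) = 2*(v^2 + 5*v + 6)/(2*v^2 - 3*v - 35)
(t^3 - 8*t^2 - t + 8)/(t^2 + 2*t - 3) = (t^2 - 7*t - 8)/(t + 3)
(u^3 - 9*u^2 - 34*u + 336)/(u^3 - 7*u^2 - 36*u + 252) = (u - 8)/(u - 6)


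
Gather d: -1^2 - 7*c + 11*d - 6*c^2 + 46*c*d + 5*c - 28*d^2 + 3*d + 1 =-6*c^2 - 2*c - 28*d^2 + d*(46*c + 14)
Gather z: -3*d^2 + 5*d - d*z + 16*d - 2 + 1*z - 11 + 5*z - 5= -3*d^2 + 21*d + z*(6 - d) - 18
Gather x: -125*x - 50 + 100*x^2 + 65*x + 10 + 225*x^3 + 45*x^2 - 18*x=225*x^3 + 145*x^2 - 78*x - 40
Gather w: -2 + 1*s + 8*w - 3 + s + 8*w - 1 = 2*s + 16*w - 6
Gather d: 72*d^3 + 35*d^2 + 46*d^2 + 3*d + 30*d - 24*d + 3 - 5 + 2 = 72*d^3 + 81*d^2 + 9*d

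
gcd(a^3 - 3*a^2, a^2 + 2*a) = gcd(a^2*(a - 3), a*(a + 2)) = a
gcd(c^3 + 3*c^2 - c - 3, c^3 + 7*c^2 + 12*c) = c + 3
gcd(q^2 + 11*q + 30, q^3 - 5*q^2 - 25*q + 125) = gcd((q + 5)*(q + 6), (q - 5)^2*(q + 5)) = q + 5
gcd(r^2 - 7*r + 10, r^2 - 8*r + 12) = r - 2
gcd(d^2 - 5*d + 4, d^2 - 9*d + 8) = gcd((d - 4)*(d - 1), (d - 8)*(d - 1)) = d - 1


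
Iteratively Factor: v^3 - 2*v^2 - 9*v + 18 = (v + 3)*(v^2 - 5*v + 6) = (v - 3)*(v + 3)*(v - 2)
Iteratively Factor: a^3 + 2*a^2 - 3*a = (a + 3)*(a^2 - a) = (a - 1)*(a + 3)*(a)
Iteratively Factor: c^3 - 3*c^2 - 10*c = (c - 5)*(c^2 + 2*c) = (c - 5)*(c + 2)*(c)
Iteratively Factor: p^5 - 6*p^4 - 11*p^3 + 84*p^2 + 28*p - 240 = (p + 3)*(p^4 - 9*p^3 + 16*p^2 + 36*p - 80) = (p - 5)*(p + 3)*(p^3 - 4*p^2 - 4*p + 16) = (p - 5)*(p + 2)*(p + 3)*(p^2 - 6*p + 8) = (p - 5)*(p - 4)*(p + 2)*(p + 3)*(p - 2)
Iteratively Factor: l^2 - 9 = (l + 3)*(l - 3)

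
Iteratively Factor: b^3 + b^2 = (b + 1)*(b^2) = b*(b + 1)*(b)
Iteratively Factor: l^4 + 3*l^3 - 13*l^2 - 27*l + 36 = (l - 1)*(l^3 + 4*l^2 - 9*l - 36) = (l - 1)*(l + 3)*(l^2 + l - 12) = (l - 3)*(l - 1)*(l + 3)*(l + 4)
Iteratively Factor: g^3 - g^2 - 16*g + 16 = (g - 4)*(g^2 + 3*g - 4) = (g - 4)*(g + 4)*(g - 1)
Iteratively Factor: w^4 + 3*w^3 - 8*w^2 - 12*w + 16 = (w + 4)*(w^3 - w^2 - 4*w + 4) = (w - 1)*(w + 4)*(w^2 - 4) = (w - 2)*(w - 1)*(w + 4)*(w + 2)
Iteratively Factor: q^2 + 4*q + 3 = (q + 1)*(q + 3)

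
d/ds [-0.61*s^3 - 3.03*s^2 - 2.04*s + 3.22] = -1.83*s^2 - 6.06*s - 2.04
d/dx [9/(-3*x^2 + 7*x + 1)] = 9*(6*x - 7)/(-3*x^2 + 7*x + 1)^2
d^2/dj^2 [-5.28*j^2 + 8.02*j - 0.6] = -10.5600000000000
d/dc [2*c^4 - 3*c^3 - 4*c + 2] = 8*c^3 - 9*c^2 - 4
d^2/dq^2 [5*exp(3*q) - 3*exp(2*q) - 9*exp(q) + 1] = (45*exp(2*q) - 12*exp(q) - 9)*exp(q)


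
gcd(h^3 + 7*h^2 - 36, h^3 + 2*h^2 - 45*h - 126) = h^2 + 9*h + 18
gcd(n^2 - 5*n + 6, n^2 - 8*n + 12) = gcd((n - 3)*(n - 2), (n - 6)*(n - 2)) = n - 2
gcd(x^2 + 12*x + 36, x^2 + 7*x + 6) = x + 6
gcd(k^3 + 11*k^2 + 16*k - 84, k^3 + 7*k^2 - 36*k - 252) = k^2 + 13*k + 42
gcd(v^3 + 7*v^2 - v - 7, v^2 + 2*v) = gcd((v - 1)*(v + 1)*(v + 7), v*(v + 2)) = 1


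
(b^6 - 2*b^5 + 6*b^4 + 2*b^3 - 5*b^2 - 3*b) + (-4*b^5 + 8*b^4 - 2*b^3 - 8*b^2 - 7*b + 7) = b^6 - 6*b^5 + 14*b^4 - 13*b^2 - 10*b + 7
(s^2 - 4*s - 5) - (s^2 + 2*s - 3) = -6*s - 2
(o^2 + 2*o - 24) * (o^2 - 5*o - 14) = o^4 - 3*o^3 - 48*o^2 + 92*o + 336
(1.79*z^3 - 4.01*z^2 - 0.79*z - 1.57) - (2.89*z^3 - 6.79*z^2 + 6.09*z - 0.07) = -1.1*z^3 + 2.78*z^2 - 6.88*z - 1.5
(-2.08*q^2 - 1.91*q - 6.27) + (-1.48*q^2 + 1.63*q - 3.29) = -3.56*q^2 - 0.28*q - 9.56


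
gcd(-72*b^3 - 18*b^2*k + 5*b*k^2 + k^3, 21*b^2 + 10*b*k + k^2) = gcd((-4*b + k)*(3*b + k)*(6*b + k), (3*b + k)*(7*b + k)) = 3*b + k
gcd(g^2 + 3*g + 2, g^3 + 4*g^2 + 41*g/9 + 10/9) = g + 2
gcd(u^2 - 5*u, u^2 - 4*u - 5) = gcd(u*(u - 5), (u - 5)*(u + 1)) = u - 5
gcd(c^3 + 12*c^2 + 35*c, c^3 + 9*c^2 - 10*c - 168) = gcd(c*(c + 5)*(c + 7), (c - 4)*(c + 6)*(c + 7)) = c + 7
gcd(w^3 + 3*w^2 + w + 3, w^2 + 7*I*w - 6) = w + I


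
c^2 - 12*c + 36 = (c - 6)^2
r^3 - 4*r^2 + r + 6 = (r - 3)*(r - 2)*(r + 1)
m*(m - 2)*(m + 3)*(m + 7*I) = m^4 + m^3 + 7*I*m^3 - 6*m^2 + 7*I*m^2 - 42*I*m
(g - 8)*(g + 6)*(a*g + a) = a*g^3 - a*g^2 - 50*a*g - 48*a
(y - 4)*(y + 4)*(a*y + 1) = a*y^3 - 16*a*y + y^2 - 16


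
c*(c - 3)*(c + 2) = c^3 - c^2 - 6*c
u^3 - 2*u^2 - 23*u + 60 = (u - 4)*(u - 3)*(u + 5)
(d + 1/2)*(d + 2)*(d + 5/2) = d^3 + 5*d^2 + 29*d/4 + 5/2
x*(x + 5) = x^2 + 5*x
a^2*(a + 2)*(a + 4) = a^4 + 6*a^3 + 8*a^2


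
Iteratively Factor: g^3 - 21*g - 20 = (g + 1)*(g^2 - g - 20) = (g - 5)*(g + 1)*(g + 4)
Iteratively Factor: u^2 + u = (u)*(u + 1)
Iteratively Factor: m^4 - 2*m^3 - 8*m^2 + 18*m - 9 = (m - 3)*(m^3 + m^2 - 5*m + 3) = (m - 3)*(m - 1)*(m^2 + 2*m - 3) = (m - 3)*(m - 1)^2*(m + 3)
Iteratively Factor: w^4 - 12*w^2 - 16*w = (w + 2)*(w^3 - 2*w^2 - 8*w) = (w - 4)*(w + 2)*(w^2 + 2*w) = (w - 4)*(w + 2)^2*(w)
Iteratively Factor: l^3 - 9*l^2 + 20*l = (l - 4)*(l^2 - 5*l) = (l - 5)*(l - 4)*(l)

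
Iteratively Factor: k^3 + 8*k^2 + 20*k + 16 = (k + 2)*(k^2 + 6*k + 8) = (k + 2)*(k + 4)*(k + 2)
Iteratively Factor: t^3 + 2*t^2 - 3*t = (t - 1)*(t^2 + 3*t) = t*(t - 1)*(t + 3)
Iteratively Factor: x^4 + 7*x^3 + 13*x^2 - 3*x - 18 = (x + 3)*(x^3 + 4*x^2 + x - 6) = (x + 2)*(x + 3)*(x^2 + 2*x - 3) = (x + 2)*(x + 3)^2*(x - 1)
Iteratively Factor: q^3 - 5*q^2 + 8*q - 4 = (q - 2)*(q^2 - 3*q + 2) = (q - 2)*(q - 1)*(q - 2)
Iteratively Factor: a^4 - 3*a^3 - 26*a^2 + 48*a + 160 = (a + 2)*(a^3 - 5*a^2 - 16*a + 80) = (a - 5)*(a + 2)*(a^2 - 16) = (a - 5)*(a + 2)*(a + 4)*(a - 4)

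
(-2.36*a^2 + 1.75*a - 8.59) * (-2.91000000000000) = 6.8676*a^2 - 5.0925*a + 24.9969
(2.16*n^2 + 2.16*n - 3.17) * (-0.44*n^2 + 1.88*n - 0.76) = -0.9504*n^4 + 3.1104*n^3 + 3.814*n^2 - 7.6012*n + 2.4092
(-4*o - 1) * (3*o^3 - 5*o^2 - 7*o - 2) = -12*o^4 + 17*o^3 + 33*o^2 + 15*o + 2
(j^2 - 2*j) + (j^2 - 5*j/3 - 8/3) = 2*j^2 - 11*j/3 - 8/3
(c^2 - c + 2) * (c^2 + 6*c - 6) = c^4 + 5*c^3 - 10*c^2 + 18*c - 12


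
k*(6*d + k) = 6*d*k + k^2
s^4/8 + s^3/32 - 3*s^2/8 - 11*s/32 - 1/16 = (s/4 + 1/4)*(s/2 + 1/2)*(s - 2)*(s + 1/4)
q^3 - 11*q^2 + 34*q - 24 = (q - 6)*(q - 4)*(q - 1)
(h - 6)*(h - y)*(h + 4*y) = h^3 + 3*h^2*y - 6*h^2 - 4*h*y^2 - 18*h*y + 24*y^2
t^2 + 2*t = t*(t + 2)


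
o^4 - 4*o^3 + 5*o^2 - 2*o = o*(o - 2)*(o - 1)^2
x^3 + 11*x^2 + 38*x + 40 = (x + 2)*(x + 4)*(x + 5)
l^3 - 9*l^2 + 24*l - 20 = (l - 5)*(l - 2)^2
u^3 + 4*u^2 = u^2*(u + 4)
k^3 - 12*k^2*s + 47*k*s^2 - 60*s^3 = (k - 5*s)*(k - 4*s)*(k - 3*s)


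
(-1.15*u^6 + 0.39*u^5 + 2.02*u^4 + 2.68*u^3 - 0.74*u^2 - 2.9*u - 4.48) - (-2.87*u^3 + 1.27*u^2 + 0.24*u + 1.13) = -1.15*u^6 + 0.39*u^5 + 2.02*u^4 + 5.55*u^3 - 2.01*u^2 - 3.14*u - 5.61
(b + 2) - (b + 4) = -2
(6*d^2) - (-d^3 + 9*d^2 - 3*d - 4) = d^3 - 3*d^2 + 3*d + 4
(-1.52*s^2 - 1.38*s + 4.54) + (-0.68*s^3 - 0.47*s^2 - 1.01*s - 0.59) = -0.68*s^3 - 1.99*s^2 - 2.39*s + 3.95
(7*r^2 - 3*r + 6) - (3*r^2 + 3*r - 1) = 4*r^2 - 6*r + 7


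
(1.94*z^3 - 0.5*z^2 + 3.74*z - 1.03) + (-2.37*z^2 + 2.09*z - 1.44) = 1.94*z^3 - 2.87*z^2 + 5.83*z - 2.47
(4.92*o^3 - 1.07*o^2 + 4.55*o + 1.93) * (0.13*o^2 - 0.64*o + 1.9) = 0.6396*o^5 - 3.2879*o^4 + 10.6243*o^3 - 4.6941*o^2 + 7.4098*o + 3.667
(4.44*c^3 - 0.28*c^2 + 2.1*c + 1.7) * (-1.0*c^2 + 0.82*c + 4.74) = -4.44*c^5 + 3.9208*c^4 + 18.716*c^3 - 1.3052*c^2 + 11.348*c + 8.058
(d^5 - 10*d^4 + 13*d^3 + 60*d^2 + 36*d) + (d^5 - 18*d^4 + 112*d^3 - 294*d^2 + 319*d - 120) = 2*d^5 - 28*d^4 + 125*d^3 - 234*d^2 + 355*d - 120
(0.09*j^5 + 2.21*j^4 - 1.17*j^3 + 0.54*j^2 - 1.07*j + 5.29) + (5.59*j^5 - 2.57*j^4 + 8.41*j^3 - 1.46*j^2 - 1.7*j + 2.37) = 5.68*j^5 - 0.36*j^4 + 7.24*j^3 - 0.92*j^2 - 2.77*j + 7.66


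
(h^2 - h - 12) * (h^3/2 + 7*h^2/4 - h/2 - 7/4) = h^5/2 + 5*h^4/4 - 33*h^3/4 - 89*h^2/4 + 31*h/4 + 21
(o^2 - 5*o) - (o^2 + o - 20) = 20 - 6*o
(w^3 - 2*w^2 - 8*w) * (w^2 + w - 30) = w^5 - w^4 - 40*w^3 + 52*w^2 + 240*w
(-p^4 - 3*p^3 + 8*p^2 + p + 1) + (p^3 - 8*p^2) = -p^4 - 2*p^3 + p + 1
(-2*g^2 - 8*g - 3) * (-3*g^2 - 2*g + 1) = 6*g^4 + 28*g^3 + 23*g^2 - 2*g - 3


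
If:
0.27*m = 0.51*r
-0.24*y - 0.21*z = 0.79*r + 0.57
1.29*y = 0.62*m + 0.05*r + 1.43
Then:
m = -0.389965705576019*z - 1.55252127524451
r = -0.206452432363775*z - 0.821923028070621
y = 0.330496634065794 - 0.195427410135908*z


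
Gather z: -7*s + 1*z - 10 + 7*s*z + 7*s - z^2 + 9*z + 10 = -z^2 + z*(7*s + 10)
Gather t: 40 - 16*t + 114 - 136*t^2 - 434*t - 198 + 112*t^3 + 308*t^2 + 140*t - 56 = 112*t^3 + 172*t^2 - 310*t - 100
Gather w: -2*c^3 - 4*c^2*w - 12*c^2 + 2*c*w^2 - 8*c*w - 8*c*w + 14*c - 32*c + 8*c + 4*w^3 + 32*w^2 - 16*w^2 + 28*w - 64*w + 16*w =-2*c^3 - 12*c^2 - 10*c + 4*w^3 + w^2*(2*c + 16) + w*(-4*c^2 - 16*c - 20)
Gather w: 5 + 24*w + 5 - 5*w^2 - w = -5*w^2 + 23*w + 10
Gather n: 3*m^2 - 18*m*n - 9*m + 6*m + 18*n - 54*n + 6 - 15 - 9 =3*m^2 - 3*m + n*(-18*m - 36) - 18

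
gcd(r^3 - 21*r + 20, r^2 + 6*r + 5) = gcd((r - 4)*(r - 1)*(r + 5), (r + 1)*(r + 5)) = r + 5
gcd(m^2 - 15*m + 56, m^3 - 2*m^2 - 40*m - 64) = m - 8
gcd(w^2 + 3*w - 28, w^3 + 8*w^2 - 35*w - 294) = w + 7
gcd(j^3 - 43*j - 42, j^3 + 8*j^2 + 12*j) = j + 6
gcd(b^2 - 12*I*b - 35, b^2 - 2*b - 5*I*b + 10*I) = b - 5*I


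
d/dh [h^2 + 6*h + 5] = 2*h + 6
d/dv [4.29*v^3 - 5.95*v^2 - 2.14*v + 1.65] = 12.87*v^2 - 11.9*v - 2.14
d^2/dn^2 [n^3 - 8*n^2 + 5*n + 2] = 6*n - 16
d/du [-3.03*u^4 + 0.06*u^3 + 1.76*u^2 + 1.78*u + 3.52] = -12.12*u^3 + 0.18*u^2 + 3.52*u + 1.78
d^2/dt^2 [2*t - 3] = 0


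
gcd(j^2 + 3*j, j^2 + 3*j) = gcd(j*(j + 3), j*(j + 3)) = j^2 + 3*j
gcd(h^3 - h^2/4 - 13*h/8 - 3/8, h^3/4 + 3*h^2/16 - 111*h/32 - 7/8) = h + 1/4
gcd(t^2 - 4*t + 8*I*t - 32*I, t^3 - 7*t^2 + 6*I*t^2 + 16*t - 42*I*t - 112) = t + 8*I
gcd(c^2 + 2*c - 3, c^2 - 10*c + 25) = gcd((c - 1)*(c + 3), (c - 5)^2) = 1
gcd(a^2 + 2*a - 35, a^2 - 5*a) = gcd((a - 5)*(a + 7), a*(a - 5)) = a - 5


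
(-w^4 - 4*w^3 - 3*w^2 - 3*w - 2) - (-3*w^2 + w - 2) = -w^4 - 4*w^3 - 4*w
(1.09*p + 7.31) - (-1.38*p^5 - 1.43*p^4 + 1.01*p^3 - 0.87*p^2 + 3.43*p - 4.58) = 1.38*p^5 + 1.43*p^4 - 1.01*p^3 + 0.87*p^2 - 2.34*p + 11.89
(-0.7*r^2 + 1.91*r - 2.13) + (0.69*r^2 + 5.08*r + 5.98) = -0.01*r^2 + 6.99*r + 3.85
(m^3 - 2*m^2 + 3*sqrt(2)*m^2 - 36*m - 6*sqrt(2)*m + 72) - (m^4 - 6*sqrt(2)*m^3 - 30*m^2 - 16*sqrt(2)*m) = -m^4 + m^3 + 6*sqrt(2)*m^3 + 3*sqrt(2)*m^2 + 28*m^2 - 36*m + 10*sqrt(2)*m + 72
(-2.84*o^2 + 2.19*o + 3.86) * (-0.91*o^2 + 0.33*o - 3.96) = 2.5844*o^4 - 2.9301*o^3 + 8.4565*o^2 - 7.3986*o - 15.2856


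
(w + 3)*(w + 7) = w^2 + 10*w + 21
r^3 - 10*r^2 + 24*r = r*(r - 6)*(r - 4)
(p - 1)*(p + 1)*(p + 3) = p^3 + 3*p^2 - p - 3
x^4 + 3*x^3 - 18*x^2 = x^2*(x - 3)*(x + 6)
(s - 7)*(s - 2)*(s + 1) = s^3 - 8*s^2 + 5*s + 14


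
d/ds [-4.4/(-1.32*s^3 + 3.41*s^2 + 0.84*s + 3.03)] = (-17.424*s^2 + 30.008*s + 3.696)/(-1.32*s^3 + 3.41*s^2 + 0.84*s + 3.03)^2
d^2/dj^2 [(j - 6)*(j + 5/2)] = 2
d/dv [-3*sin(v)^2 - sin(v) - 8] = -(6*sin(v) + 1)*cos(v)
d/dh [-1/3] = 0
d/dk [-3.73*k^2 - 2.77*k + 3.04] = -7.46*k - 2.77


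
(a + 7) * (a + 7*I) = a^2 + 7*a + 7*I*a + 49*I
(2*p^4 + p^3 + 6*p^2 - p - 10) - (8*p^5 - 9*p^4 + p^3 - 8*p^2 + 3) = -8*p^5 + 11*p^4 + 14*p^2 - p - 13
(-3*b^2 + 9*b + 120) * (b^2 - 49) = -3*b^4 + 9*b^3 + 267*b^2 - 441*b - 5880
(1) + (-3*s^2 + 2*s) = -3*s^2 + 2*s + 1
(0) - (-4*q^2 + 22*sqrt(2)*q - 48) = 4*q^2 - 22*sqrt(2)*q + 48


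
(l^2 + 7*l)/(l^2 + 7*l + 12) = l*(l + 7)/(l^2 + 7*l + 12)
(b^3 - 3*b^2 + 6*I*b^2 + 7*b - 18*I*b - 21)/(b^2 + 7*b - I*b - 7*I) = (b^2 + b*(-3 + 7*I) - 21*I)/(b + 7)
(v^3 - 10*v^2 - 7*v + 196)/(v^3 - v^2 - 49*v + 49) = (v^2 - 3*v - 28)/(v^2 + 6*v - 7)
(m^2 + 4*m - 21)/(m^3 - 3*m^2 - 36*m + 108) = (m + 7)/(m^2 - 36)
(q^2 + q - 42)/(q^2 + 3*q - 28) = (q - 6)/(q - 4)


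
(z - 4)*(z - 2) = z^2 - 6*z + 8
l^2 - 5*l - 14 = (l - 7)*(l + 2)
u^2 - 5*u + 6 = (u - 3)*(u - 2)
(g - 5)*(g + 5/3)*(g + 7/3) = g^3 - g^2 - 145*g/9 - 175/9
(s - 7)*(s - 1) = s^2 - 8*s + 7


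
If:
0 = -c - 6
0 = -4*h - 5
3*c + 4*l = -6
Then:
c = -6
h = -5/4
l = 3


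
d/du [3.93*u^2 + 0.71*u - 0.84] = 7.86*u + 0.71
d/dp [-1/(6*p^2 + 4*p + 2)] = (3*p + 1)/(3*p^2 + 2*p + 1)^2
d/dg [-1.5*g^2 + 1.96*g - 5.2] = 1.96 - 3.0*g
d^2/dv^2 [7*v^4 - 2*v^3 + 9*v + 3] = 12*v*(7*v - 1)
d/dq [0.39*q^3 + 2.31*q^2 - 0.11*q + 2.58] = 1.17*q^2 + 4.62*q - 0.11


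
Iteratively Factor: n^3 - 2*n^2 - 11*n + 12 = (n - 4)*(n^2 + 2*n - 3) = (n - 4)*(n - 1)*(n + 3)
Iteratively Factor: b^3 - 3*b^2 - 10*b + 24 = (b - 2)*(b^2 - b - 12) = (b - 4)*(b - 2)*(b + 3)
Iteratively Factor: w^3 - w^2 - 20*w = (w + 4)*(w^2 - 5*w) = (w - 5)*(w + 4)*(w)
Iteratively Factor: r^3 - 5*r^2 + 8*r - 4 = (r - 2)*(r^2 - 3*r + 2) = (r - 2)*(r - 1)*(r - 2)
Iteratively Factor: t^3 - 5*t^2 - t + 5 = (t - 1)*(t^2 - 4*t - 5) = (t - 1)*(t + 1)*(t - 5)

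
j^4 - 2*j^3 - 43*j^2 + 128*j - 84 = (j - 6)*(j - 2)*(j - 1)*(j + 7)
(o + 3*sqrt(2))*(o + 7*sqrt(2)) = o^2 + 10*sqrt(2)*o + 42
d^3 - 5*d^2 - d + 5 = (d - 5)*(d - 1)*(d + 1)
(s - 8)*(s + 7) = s^2 - s - 56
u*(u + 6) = u^2 + 6*u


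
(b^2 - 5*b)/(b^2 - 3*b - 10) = b/(b + 2)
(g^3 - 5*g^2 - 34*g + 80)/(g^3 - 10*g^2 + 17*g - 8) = (g^2 + 3*g - 10)/(g^2 - 2*g + 1)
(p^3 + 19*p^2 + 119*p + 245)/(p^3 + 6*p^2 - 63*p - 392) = (p + 5)/(p - 8)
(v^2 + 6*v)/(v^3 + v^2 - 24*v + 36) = v/(v^2 - 5*v + 6)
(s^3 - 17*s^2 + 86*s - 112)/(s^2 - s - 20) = (-s^3 + 17*s^2 - 86*s + 112)/(-s^2 + s + 20)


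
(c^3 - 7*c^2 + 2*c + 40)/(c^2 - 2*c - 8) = c - 5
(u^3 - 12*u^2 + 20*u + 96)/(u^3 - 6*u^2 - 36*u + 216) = (u^2 - 6*u - 16)/(u^2 - 36)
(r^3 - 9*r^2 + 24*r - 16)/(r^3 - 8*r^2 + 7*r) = (r^2 - 8*r + 16)/(r*(r - 7))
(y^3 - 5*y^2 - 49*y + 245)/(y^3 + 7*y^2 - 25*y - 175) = (y - 7)/(y + 5)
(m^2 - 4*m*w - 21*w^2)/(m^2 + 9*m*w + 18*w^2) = (m - 7*w)/(m + 6*w)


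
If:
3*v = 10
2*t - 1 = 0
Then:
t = 1/2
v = 10/3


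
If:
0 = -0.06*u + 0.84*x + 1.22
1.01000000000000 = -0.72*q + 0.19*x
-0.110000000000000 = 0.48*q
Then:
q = -0.23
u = 82.60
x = 4.45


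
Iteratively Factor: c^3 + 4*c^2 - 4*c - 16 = (c + 2)*(c^2 + 2*c - 8) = (c + 2)*(c + 4)*(c - 2)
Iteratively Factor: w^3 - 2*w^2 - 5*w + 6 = (w + 2)*(w^2 - 4*w + 3) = (w - 1)*(w + 2)*(w - 3)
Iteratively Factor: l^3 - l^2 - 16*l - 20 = (l + 2)*(l^2 - 3*l - 10) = (l + 2)^2*(l - 5)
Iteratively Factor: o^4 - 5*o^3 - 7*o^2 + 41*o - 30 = (o - 2)*(o^3 - 3*o^2 - 13*o + 15) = (o - 2)*(o + 3)*(o^2 - 6*o + 5) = (o - 5)*(o - 2)*(o + 3)*(o - 1)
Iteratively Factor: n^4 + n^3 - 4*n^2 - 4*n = (n)*(n^3 + n^2 - 4*n - 4) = n*(n + 1)*(n^2 - 4) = n*(n - 2)*(n + 1)*(n + 2)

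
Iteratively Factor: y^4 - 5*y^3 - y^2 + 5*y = (y - 5)*(y^3 - y) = (y - 5)*(y - 1)*(y^2 + y) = (y - 5)*(y - 1)*(y + 1)*(y)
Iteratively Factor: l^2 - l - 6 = (l + 2)*(l - 3)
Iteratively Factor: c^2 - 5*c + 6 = (c - 2)*(c - 3)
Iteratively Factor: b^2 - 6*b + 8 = (b - 4)*(b - 2)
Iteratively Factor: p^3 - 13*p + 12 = (p - 1)*(p^2 + p - 12) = (p - 1)*(p + 4)*(p - 3)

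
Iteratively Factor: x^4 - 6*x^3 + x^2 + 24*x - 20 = (x - 2)*(x^3 - 4*x^2 - 7*x + 10) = (x - 2)*(x - 1)*(x^2 - 3*x - 10) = (x - 5)*(x - 2)*(x - 1)*(x + 2)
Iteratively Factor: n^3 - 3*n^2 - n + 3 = (n - 1)*(n^2 - 2*n - 3) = (n - 1)*(n + 1)*(n - 3)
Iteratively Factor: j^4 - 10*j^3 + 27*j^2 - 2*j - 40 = (j - 2)*(j^3 - 8*j^2 + 11*j + 20) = (j - 2)*(j + 1)*(j^2 - 9*j + 20) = (j - 5)*(j - 2)*(j + 1)*(j - 4)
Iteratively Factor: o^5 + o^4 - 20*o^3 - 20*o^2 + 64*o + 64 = (o - 2)*(o^4 + 3*o^3 - 14*o^2 - 48*o - 32) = (o - 4)*(o - 2)*(o^3 + 7*o^2 + 14*o + 8) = (o - 4)*(o - 2)*(o + 2)*(o^2 + 5*o + 4) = (o - 4)*(o - 2)*(o + 2)*(o + 4)*(o + 1)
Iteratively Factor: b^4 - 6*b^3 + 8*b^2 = (b - 2)*(b^3 - 4*b^2) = b*(b - 2)*(b^2 - 4*b) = b*(b - 4)*(b - 2)*(b)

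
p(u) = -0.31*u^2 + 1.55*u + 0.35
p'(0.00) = 1.55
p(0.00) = 0.35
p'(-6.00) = 5.27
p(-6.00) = -20.11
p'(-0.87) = 2.09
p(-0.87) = -1.23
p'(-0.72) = 2.00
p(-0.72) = -0.93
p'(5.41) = -1.80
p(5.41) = -0.34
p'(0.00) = 1.55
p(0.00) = 0.35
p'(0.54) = 1.22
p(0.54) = 1.10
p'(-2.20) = 2.91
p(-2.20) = -4.56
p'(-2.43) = 3.06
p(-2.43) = -5.25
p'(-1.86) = 2.70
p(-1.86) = -3.61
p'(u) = 1.55 - 0.62*u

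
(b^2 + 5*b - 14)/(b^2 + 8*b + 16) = (b^2 + 5*b - 14)/(b^2 + 8*b + 16)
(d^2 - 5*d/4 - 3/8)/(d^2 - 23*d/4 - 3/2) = (d - 3/2)/(d - 6)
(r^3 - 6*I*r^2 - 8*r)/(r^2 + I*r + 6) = r*(r - 4*I)/(r + 3*I)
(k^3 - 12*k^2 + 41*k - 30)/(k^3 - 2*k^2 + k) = (k^2 - 11*k + 30)/(k*(k - 1))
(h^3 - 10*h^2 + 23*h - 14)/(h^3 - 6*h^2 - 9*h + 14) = (h - 2)/(h + 2)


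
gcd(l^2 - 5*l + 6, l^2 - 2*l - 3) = l - 3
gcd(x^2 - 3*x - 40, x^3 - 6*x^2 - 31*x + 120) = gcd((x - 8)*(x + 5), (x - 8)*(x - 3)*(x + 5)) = x^2 - 3*x - 40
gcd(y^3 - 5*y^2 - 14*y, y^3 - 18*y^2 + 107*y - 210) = y - 7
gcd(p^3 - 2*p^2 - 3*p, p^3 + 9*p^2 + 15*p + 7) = p + 1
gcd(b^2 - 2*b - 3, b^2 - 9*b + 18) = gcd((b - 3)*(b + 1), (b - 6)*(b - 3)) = b - 3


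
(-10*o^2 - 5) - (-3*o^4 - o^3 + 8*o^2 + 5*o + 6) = 3*o^4 + o^3 - 18*o^2 - 5*o - 11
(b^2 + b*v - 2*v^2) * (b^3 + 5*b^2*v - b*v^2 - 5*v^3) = b^5 + 6*b^4*v + 2*b^3*v^2 - 16*b^2*v^3 - 3*b*v^4 + 10*v^5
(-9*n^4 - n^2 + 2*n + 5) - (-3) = -9*n^4 - n^2 + 2*n + 8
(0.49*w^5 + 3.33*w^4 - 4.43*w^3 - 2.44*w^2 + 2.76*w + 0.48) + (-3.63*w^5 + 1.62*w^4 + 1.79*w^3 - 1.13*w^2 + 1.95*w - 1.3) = -3.14*w^5 + 4.95*w^4 - 2.64*w^3 - 3.57*w^2 + 4.71*w - 0.82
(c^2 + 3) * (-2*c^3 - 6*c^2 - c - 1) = -2*c^5 - 6*c^4 - 7*c^3 - 19*c^2 - 3*c - 3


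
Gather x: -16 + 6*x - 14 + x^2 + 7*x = x^2 + 13*x - 30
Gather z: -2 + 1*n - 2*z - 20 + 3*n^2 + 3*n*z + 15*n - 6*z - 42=3*n^2 + 16*n + z*(3*n - 8) - 64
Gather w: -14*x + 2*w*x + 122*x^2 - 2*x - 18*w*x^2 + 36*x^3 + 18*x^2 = w*(-18*x^2 + 2*x) + 36*x^3 + 140*x^2 - 16*x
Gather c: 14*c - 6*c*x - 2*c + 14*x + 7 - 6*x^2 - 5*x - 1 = c*(12 - 6*x) - 6*x^2 + 9*x + 6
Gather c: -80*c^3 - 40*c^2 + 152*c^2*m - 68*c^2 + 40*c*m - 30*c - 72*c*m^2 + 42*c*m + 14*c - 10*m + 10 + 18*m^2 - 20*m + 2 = -80*c^3 + c^2*(152*m - 108) + c*(-72*m^2 + 82*m - 16) + 18*m^2 - 30*m + 12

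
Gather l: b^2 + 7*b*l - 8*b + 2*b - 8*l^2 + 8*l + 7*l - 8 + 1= b^2 - 6*b - 8*l^2 + l*(7*b + 15) - 7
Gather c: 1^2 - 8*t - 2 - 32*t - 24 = -40*t - 25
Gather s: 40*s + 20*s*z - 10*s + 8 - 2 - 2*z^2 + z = s*(20*z + 30) - 2*z^2 + z + 6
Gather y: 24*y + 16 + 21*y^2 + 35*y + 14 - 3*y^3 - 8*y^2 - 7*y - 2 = -3*y^3 + 13*y^2 + 52*y + 28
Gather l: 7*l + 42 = 7*l + 42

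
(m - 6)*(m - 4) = m^2 - 10*m + 24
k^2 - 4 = (k - 2)*(k + 2)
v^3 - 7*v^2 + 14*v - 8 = (v - 4)*(v - 2)*(v - 1)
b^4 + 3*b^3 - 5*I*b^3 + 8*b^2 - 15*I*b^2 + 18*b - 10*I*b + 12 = (b + 1)*(b + 2)*(b - 6*I)*(b + I)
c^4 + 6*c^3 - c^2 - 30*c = c*(c - 2)*(c + 3)*(c + 5)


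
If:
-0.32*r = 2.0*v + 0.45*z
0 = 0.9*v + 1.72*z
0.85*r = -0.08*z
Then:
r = 0.00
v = 0.00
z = 0.00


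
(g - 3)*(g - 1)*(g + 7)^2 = g^4 + 10*g^3 - 4*g^2 - 154*g + 147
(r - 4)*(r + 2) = r^2 - 2*r - 8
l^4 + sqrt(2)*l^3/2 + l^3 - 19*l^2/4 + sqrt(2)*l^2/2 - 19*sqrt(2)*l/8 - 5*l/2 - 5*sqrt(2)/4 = (l - 2)*(l + 1/2)*(l + 5/2)*(l + sqrt(2)/2)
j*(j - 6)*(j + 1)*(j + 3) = j^4 - 2*j^3 - 21*j^2 - 18*j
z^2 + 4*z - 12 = (z - 2)*(z + 6)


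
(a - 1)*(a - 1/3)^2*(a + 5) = a^4 + 10*a^3/3 - 68*a^2/9 + 34*a/9 - 5/9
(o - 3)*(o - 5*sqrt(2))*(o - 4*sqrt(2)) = o^3 - 9*sqrt(2)*o^2 - 3*o^2 + 27*sqrt(2)*o + 40*o - 120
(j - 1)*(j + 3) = j^2 + 2*j - 3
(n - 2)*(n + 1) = n^2 - n - 2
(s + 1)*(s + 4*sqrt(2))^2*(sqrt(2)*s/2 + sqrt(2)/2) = sqrt(2)*s^4/2 + sqrt(2)*s^3 + 8*s^3 + 16*s^2 + 33*sqrt(2)*s^2/2 + 8*s + 32*sqrt(2)*s + 16*sqrt(2)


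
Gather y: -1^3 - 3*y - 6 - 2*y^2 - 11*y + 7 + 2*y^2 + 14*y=0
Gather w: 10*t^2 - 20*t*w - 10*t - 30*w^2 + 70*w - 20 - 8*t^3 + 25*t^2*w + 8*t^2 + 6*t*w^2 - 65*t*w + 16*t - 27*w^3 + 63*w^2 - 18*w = -8*t^3 + 18*t^2 + 6*t - 27*w^3 + w^2*(6*t + 33) + w*(25*t^2 - 85*t + 52) - 20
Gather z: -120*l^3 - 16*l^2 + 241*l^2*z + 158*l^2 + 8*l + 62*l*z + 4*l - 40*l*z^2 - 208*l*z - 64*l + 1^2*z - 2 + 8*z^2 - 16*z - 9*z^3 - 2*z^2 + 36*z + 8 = -120*l^3 + 142*l^2 - 52*l - 9*z^3 + z^2*(6 - 40*l) + z*(241*l^2 - 146*l + 21) + 6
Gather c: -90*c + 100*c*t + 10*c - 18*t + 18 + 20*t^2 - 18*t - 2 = c*(100*t - 80) + 20*t^2 - 36*t + 16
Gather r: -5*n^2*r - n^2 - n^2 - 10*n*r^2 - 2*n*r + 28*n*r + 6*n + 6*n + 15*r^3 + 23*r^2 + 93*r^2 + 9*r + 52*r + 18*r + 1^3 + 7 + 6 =-2*n^2 + 12*n + 15*r^3 + r^2*(116 - 10*n) + r*(-5*n^2 + 26*n + 79) + 14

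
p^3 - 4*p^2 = p^2*(p - 4)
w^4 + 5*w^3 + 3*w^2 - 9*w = w*(w - 1)*(w + 3)^2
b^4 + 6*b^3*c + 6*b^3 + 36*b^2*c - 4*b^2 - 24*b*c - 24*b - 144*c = (b - 2)*(b + 2)*(b + 6)*(b + 6*c)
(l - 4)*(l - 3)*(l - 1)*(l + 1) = l^4 - 7*l^3 + 11*l^2 + 7*l - 12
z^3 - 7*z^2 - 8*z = z*(z - 8)*(z + 1)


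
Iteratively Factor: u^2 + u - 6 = (u - 2)*(u + 3)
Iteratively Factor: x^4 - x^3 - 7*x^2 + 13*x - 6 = (x + 3)*(x^3 - 4*x^2 + 5*x - 2) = (x - 1)*(x + 3)*(x^2 - 3*x + 2) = (x - 1)^2*(x + 3)*(x - 2)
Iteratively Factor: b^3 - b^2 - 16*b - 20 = (b - 5)*(b^2 + 4*b + 4) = (b - 5)*(b + 2)*(b + 2)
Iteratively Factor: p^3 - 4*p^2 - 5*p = (p + 1)*(p^2 - 5*p) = (p - 5)*(p + 1)*(p)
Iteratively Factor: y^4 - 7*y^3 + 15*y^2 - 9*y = (y - 3)*(y^3 - 4*y^2 + 3*y) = (y - 3)^2*(y^2 - y) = y*(y - 3)^2*(y - 1)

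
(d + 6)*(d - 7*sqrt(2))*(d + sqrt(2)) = d^3 - 6*sqrt(2)*d^2 + 6*d^2 - 36*sqrt(2)*d - 14*d - 84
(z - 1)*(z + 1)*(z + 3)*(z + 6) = z^4 + 9*z^3 + 17*z^2 - 9*z - 18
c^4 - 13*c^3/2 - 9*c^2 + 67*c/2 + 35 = (c - 7)*(c - 5/2)*(c + 1)*(c + 2)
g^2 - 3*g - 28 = (g - 7)*(g + 4)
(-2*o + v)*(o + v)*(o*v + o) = -2*o^3*v - 2*o^3 - o^2*v^2 - o^2*v + o*v^3 + o*v^2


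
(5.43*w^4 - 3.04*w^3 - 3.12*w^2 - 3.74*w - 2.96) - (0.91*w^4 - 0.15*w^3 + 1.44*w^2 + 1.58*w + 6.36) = 4.52*w^4 - 2.89*w^3 - 4.56*w^2 - 5.32*w - 9.32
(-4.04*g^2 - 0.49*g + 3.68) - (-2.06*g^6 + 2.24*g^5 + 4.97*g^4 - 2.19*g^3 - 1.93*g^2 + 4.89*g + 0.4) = 2.06*g^6 - 2.24*g^5 - 4.97*g^4 + 2.19*g^3 - 2.11*g^2 - 5.38*g + 3.28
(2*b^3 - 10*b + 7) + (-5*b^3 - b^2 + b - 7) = -3*b^3 - b^2 - 9*b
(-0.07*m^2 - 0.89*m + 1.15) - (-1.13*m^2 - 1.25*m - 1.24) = 1.06*m^2 + 0.36*m + 2.39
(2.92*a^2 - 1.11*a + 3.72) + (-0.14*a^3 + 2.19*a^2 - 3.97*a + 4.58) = -0.14*a^3 + 5.11*a^2 - 5.08*a + 8.3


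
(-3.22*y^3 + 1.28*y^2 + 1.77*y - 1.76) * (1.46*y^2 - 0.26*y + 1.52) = -4.7012*y^5 + 2.706*y^4 - 2.643*y^3 - 1.0842*y^2 + 3.148*y - 2.6752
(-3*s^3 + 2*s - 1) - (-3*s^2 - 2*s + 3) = -3*s^3 + 3*s^2 + 4*s - 4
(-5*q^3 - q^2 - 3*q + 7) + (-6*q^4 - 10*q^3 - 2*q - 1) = -6*q^4 - 15*q^3 - q^2 - 5*q + 6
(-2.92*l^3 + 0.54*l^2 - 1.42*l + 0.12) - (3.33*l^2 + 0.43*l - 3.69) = -2.92*l^3 - 2.79*l^2 - 1.85*l + 3.81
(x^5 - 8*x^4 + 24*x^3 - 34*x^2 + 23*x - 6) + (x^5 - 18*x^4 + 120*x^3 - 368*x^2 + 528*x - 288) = 2*x^5 - 26*x^4 + 144*x^3 - 402*x^2 + 551*x - 294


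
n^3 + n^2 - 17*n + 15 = (n - 3)*(n - 1)*(n + 5)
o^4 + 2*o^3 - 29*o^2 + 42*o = o*(o - 3)*(o - 2)*(o + 7)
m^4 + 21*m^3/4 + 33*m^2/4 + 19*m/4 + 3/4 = (m + 1/4)*(m + 1)^2*(m + 3)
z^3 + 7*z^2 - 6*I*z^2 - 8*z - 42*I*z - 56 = (z + 7)*(z - 4*I)*(z - 2*I)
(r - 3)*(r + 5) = r^2 + 2*r - 15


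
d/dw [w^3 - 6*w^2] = 3*w*(w - 4)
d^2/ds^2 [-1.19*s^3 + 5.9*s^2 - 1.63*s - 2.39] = 11.8 - 7.14*s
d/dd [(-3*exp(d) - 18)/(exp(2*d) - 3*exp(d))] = 3*(exp(2*d) + 12*exp(d) - 18)*exp(-d)/(exp(2*d) - 6*exp(d) + 9)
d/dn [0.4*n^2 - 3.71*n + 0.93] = 0.8*n - 3.71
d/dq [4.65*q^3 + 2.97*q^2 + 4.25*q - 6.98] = 13.95*q^2 + 5.94*q + 4.25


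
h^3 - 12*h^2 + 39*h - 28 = (h - 7)*(h - 4)*(h - 1)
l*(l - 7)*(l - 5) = l^3 - 12*l^2 + 35*l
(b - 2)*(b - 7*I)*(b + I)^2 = b^4 - 2*b^3 - 5*I*b^3 + 13*b^2 + 10*I*b^2 - 26*b + 7*I*b - 14*I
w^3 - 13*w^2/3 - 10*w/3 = w*(w - 5)*(w + 2/3)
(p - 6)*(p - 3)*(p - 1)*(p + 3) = p^4 - 7*p^3 - 3*p^2 + 63*p - 54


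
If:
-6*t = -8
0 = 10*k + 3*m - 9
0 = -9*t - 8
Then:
No Solution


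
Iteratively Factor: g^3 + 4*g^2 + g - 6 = (g + 2)*(g^2 + 2*g - 3) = (g - 1)*(g + 2)*(g + 3)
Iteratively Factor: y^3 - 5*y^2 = (y - 5)*(y^2) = y*(y - 5)*(y)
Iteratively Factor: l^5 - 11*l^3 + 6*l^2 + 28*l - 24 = (l - 1)*(l^4 + l^3 - 10*l^2 - 4*l + 24) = (l - 1)*(l + 2)*(l^3 - l^2 - 8*l + 12) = (l - 1)*(l + 2)*(l + 3)*(l^2 - 4*l + 4) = (l - 2)*(l - 1)*(l + 2)*(l + 3)*(l - 2)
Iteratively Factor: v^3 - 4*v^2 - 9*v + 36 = (v - 3)*(v^2 - v - 12) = (v - 3)*(v + 3)*(v - 4)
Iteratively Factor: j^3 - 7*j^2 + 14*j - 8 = (j - 4)*(j^2 - 3*j + 2) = (j - 4)*(j - 1)*(j - 2)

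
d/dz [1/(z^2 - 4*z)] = 2*(2 - z)/(z^2*(z - 4)^2)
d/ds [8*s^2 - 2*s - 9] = 16*s - 2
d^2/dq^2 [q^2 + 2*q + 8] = 2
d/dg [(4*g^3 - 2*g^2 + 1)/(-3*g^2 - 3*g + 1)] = (-12*g^4 - 24*g^3 + 18*g^2 + 2*g + 3)/(9*g^4 + 18*g^3 + 3*g^2 - 6*g + 1)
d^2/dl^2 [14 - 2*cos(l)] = 2*cos(l)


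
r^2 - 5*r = r*(r - 5)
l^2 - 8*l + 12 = (l - 6)*(l - 2)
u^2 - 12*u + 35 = (u - 7)*(u - 5)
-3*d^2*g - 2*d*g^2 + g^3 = g*(-3*d + g)*(d + g)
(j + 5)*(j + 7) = j^2 + 12*j + 35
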